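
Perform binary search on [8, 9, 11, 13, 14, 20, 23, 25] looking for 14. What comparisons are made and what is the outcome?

Binary search for 14 in [8, 9, 11, 13, 14, 20, 23, 25]:

lo=0, hi=7, mid=3, arr[mid]=13 -> 13 < 14, search right half
lo=4, hi=7, mid=5, arr[mid]=20 -> 20 > 14, search left half
lo=4, hi=4, mid=4, arr[mid]=14 -> Found target at index 4!

Binary search finds 14 at index 4 after 3 comparisons. The search repeatedly halves the search space by comparing with the middle element.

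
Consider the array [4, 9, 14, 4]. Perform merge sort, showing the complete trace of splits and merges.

Merge sort trace:

Split: [4, 9, 14, 4] -> [4, 9] and [14, 4]
  Split: [4, 9] -> [4] and [9]
  Merge: [4] + [9] -> [4, 9]
  Split: [14, 4] -> [14] and [4]
  Merge: [14] + [4] -> [4, 14]
Merge: [4, 9] + [4, 14] -> [4, 4, 9, 14]

Final sorted array: [4, 4, 9, 14]

The merge sort proceeds by recursively splitting the array and merging sorted halves.
After all merges, the sorted array is [4, 4, 9, 14].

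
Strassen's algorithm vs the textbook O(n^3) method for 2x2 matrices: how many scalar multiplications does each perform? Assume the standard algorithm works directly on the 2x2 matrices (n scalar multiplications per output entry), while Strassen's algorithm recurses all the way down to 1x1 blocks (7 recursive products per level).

Matrix multiplication for 2x2 matrices:

Standard algorithm: 2^3 = 8 multiplications
Strassen's algorithm: 7^(log2(2)) = 7^1 = 7 multiplications
Savings: 8 - 7 = 1 multiplications

Standard: 8 multiplications (2^3). Strassen: 7 multiplications (7^1). Strassen reduces 8 recursive multiplications to 7 at each level.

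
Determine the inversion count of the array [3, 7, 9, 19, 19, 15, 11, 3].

Finding inversions in [3, 7, 9, 19, 19, 15, 11, 3]:

(1, 7): arr[1]=7 > arr[7]=3
(2, 7): arr[2]=9 > arr[7]=3
(3, 5): arr[3]=19 > arr[5]=15
(3, 6): arr[3]=19 > arr[6]=11
(3, 7): arr[3]=19 > arr[7]=3
(4, 5): arr[4]=19 > arr[5]=15
(4, 6): arr[4]=19 > arr[6]=11
(4, 7): arr[4]=19 > arr[7]=3
(5, 6): arr[5]=15 > arr[6]=11
(5, 7): arr[5]=15 > arr[7]=3
(6, 7): arr[6]=11 > arr[7]=3

Total inversions: 11

The array has 11 inversion(s): (1,7), (2,7), (3,5), (3,6), (3,7), (4,5), (4,6), (4,7), (5,6), (5,7), (6,7). Each pair (i,j) satisfies i < j and arr[i] > arr[j].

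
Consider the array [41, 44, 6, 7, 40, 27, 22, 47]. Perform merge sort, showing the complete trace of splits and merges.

Merge sort trace:

Split: [41, 44, 6, 7, 40, 27, 22, 47] -> [41, 44, 6, 7] and [40, 27, 22, 47]
  Split: [41, 44, 6, 7] -> [41, 44] and [6, 7]
    Split: [41, 44] -> [41] and [44]
    Merge: [41] + [44] -> [41, 44]
    Split: [6, 7] -> [6] and [7]
    Merge: [6] + [7] -> [6, 7]
  Merge: [41, 44] + [6, 7] -> [6, 7, 41, 44]
  Split: [40, 27, 22, 47] -> [40, 27] and [22, 47]
    Split: [40, 27] -> [40] and [27]
    Merge: [40] + [27] -> [27, 40]
    Split: [22, 47] -> [22] and [47]
    Merge: [22] + [47] -> [22, 47]
  Merge: [27, 40] + [22, 47] -> [22, 27, 40, 47]
Merge: [6, 7, 41, 44] + [22, 27, 40, 47] -> [6, 7, 22, 27, 40, 41, 44, 47]

Final sorted array: [6, 7, 22, 27, 40, 41, 44, 47]

The merge sort proceeds by recursively splitting the array and merging sorted halves.
After all merges, the sorted array is [6, 7, 22, 27, 40, 41, 44, 47].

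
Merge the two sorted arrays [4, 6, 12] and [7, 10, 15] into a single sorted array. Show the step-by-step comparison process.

Merging process:

Compare 4 vs 7: take 4 from left. Merged: [4]
Compare 6 vs 7: take 6 from left. Merged: [4, 6]
Compare 12 vs 7: take 7 from right. Merged: [4, 6, 7]
Compare 12 vs 10: take 10 from right. Merged: [4, 6, 7, 10]
Compare 12 vs 15: take 12 from left. Merged: [4, 6, 7, 10, 12]
Append remaining from right: [15]. Merged: [4, 6, 7, 10, 12, 15]

Final merged array: [4, 6, 7, 10, 12, 15]
Total comparisons: 5

The merged array is [4, 6, 7, 10, 12, 15], requiring 5 comparisons. The merge step runs in O(n) time where n is the total number of elements.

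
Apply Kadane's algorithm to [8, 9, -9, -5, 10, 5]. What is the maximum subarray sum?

Using Kadane's algorithm on [8, 9, -9, -5, 10, 5]:

Scanning through the array:
Position 1 (value 9): max_ending_here = 17, max_so_far = 17
Position 2 (value -9): max_ending_here = 8, max_so_far = 17
Position 3 (value -5): max_ending_here = 3, max_so_far = 17
Position 4 (value 10): max_ending_here = 13, max_so_far = 17
Position 5 (value 5): max_ending_here = 18, max_so_far = 18

Maximum subarray: [8, 9, -9, -5, 10, 5]
Maximum sum: 18

The maximum subarray is [8, 9, -9, -5, 10, 5] with sum 18. This subarray runs from index 0 to index 5.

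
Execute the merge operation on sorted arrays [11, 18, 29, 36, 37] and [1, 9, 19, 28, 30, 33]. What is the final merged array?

Merging process:

Compare 11 vs 1: take 1 from right. Merged: [1]
Compare 11 vs 9: take 9 from right. Merged: [1, 9]
Compare 11 vs 19: take 11 from left. Merged: [1, 9, 11]
Compare 18 vs 19: take 18 from left. Merged: [1, 9, 11, 18]
Compare 29 vs 19: take 19 from right. Merged: [1, 9, 11, 18, 19]
Compare 29 vs 28: take 28 from right. Merged: [1, 9, 11, 18, 19, 28]
Compare 29 vs 30: take 29 from left. Merged: [1, 9, 11, 18, 19, 28, 29]
Compare 36 vs 30: take 30 from right. Merged: [1, 9, 11, 18, 19, 28, 29, 30]
Compare 36 vs 33: take 33 from right. Merged: [1, 9, 11, 18, 19, 28, 29, 30, 33]
Append remaining from left: [36, 37]. Merged: [1, 9, 11, 18, 19, 28, 29, 30, 33, 36, 37]

Final merged array: [1, 9, 11, 18, 19, 28, 29, 30, 33, 36, 37]
Total comparisons: 9

The merged array is [1, 9, 11, 18, 19, 28, 29, 30, 33, 36, 37], requiring 9 comparisons. The merge step runs in O(n) time where n is the total number of elements.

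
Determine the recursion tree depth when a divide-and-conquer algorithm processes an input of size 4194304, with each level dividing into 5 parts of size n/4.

For divide and conquer with division factor 4:

Problem sizes at each level:
Level 0: 4194304
Level 1: 1048576
Level 2: 262144
Level 3: 65536
Level 4: 16384
Level 5: 4096
Level 6: 1024
Level 7: 256
Level 8: 64
Level 9: 16
Level 10: 4
Level 11: 1

The root is level 0 and the size-1 base case is level 11 (the tree spans levels 0 through 11, i.e. 12 levels counting the root), so the depth is the number of divisions: log_4(4194304) = 11

The recursion tree depth is log_4(4194304) = 11. At each level, the problem size is divided by 4, so it takes 11 divisions to reduce to a base case of size 1. The algorithm makes 5 recursive calls at each level.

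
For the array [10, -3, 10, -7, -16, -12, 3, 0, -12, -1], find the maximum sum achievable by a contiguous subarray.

Using Kadane's algorithm on [10, -3, 10, -7, -16, -12, 3, 0, -12, -1]:

Scanning through the array:
Position 1 (value -3): max_ending_here = 7, max_so_far = 10
Position 2 (value 10): max_ending_here = 17, max_so_far = 17
Position 3 (value -7): max_ending_here = 10, max_so_far = 17
Position 4 (value -16): max_ending_here = -6, max_so_far = 17
Position 5 (value -12): max_ending_here = -12, max_so_far = 17
Position 6 (value 3): max_ending_here = 3, max_so_far = 17
Position 7 (value 0): max_ending_here = 3, max_so_far = 17
Position 8 (value -12): max_ending_here = -9, max_so_far = 17
Position 9 (value -1): max_ending_here = -1, max_so_far = 17

Maximum subarray: [10, -3, 10]
Maximum sum: 17

The maximum subarray is [10, -3, 10] with sum 17. This subarray runs from index 0 to index 2.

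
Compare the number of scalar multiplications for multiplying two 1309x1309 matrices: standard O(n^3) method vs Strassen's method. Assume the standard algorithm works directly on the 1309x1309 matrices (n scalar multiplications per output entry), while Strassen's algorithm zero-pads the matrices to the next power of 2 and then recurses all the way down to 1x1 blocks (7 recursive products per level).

Matrix multiplication for 1309x1309 matrices:

Strassen's algorithm requires power-of-2 dimensions. Pad 1309x1309 to 2048x2048 (next power of 2).

Standard algorithm: 1309^3 = 2242946629 multiplications
Strassen's algorithm: 7^(log2(2048)) = 7^11 = 1977326743 multiplications
Savings: 2242946629 - 1977326743 = 265619886 multiplications

Standard: 2242946629 multiplications (1309^3). Strassen: 1977326743 multiplications (7^11, after padding to 2048x2048). Strassen reduces 8 recursive multiplications to 7 at each level.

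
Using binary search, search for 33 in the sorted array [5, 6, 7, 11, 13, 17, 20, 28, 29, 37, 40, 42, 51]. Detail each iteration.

Binary search for 33 in [5, 6, 7, 11, 13, 17, 20, 28, 29, 37, 40, 42, 51]:

lo=0, hi=12, mid=6, arr[mid]=20 -> 20 < 33, search right half
lo=7, hi=12, mid=9, arr[mid]=37 -> 37 > 33, search left half
lo=7, hi=8, mid=7, arr[mid]=28 -> 28 < 33, search right half
lo=8, hi=8, mid=8, arr[mid]=29 -> 29 < 33, search right half
lo=9 > hi=8, target 33 not found

Binary search determines that 33 is not in the array after 4 comparisons. The search space was exhausted without finding the target.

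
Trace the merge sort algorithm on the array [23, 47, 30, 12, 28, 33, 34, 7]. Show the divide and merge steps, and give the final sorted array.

Merge sort trace:

Split: [23, 47, 30, 12, 28, 33, 34, 7] -> [23, 47, 30, 12] and [28, 33, 34, 7]
  Split: [23, 47, 30, 12] -> [23, 47] and [30, 12]
    Split: [23, 47] -> [23] and [47]
    Merge: [23] + [47] -> [23, 47]
    Split: [30, 12] -> [30] and [12]
    Merge: [30] + [12] -> [12, 30]
  Merge: [23, 47] + [12, 30] -> [12, 23, 30, 47]
  Split: [28, 33, 34, 7] -> [28, 33] and [34, 7]
    Split: [28, 33] -> [28] and [33]
    Merge: [28] + [33] -> [28, 33]
    Split: [34, 7] -> [34] and [7]
    Merge: [34] + [7] -> [7, 34]
  Merge: [28, 33] + [7, 34] -> [7, 28, 33, 34]
Merge: [12, 23, 30, 47] + [7, 28, 33, 34] -> [7, 12, 23, 28, 30, 33, 34, 47]

Final sorted array: [7, 12, 23, 28, 30, 33, 34, 47]

The merge sort proceeds by recursively splitting the array and merging sorted halves.
After all merges, the sorted array is [7, 12, 23, 28, 30, 33, 34, 47].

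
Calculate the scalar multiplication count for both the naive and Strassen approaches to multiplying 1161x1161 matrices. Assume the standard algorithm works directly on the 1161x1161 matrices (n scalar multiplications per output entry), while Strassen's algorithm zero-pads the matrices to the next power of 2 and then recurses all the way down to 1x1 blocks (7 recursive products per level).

Matrix multiplication for 1161x1161 matrices:

Strassen's algorithm requires power-of-2 dimensions. Pad 1161x1161 to 2048x2048 (next power of 2).

Standard algorithm: 1161^3 = 1564936281 multiplications
Strassen's algorithm: 7^(log2(2048)) = 7^11 = 1977326743 multiplications
Difference: 1564936281 - 1977326743 = -412390462 (Strassen uses MORE here due to padding overhead — for small or just-over-power-of-2 n, padding can outweigh the per-level savings)

Standard: 1564936281 multiplications (1161^3). Strassen: 1977326743 multiplications (7^11, after padding to 2048x2048). Strassen reduces 8 recursive multiplications to 7 at each level.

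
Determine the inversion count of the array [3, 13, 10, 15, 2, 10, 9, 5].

Finding inversions in [3, 13, 10, 15, 2, 10, 9, 5]:

(0, 4): arr[0]=3 > arr[4]=2
(1, 2): arr[1]=13 > arr[2]=10
(1, 4): arr[1]=13 > arr[4]=2
(1, 5): arr[1]=13 > arr[5]=10
(1, 6): arr[1]=13 > arr[6]=9
(1, 7): arr[1]=13 > arr[7]=5
(2, 4): arr[2]=10 > arr[4]=2
(2, 6): arr[2]=10 > arr[6]=9
(2, 7): arr[2]=10 > arr[7]=5
(3, 4): arr[3]=15 > arr[4]=2
(3, 5): arr[3]=15 > arr[5]=10
(3, 6): arr[3]=15 > arr[6]=9
(3, 7): arr[3]=15 > arr[7]=5
(5, 6): arr[5]=10 > arr[6]=9
(5, 7): arr[5]=10 > arr[7]=5
(6, 7): arr[6]=9 > arr[7]=5

Total inversions: 16

The array has 16 inversion(s): (0,4), (1,2), (1,4), (1,5), (1,6), (1,7), (2,4), (2,6), (2,7), (3,4), (3,5), (3,6), (3,7), (5,6), (5,7), (6,7). Each pair (i,j) satisfies i < j and arr[i] > arr[j].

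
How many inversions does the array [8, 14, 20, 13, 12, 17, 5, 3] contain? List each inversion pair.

Finding inversions in [8, 14, 20, 13, 12, 17, 5, 3]:

(0, 6): arr[0]=8 > arr[6]=5
(0, 7): arr[0]=8 > arr[7]=3
(1, 3): arr[1]=14 > arr[3]=13
(1, 4): arr[1]=14 > arr[4]=12
(1, 6): arr[1]=14 > arr[6]=5
(1, 7): arr[1]=14 > arr[7]=3
(2, 3): arr[2]=20 > arr[3]=13
(2, 4): arr[2]=20 > arr[4]=12
(2, 5): arr[2]=20 > arr[5]=17
(2, 6): arr[2]=20 > arr[6]=5
(2, 7): arr[2]=20 > arr[7]=3
(3, 4): arr[3]=13 > arr[4]=12
(3, 6): arr[3]=13 > arr[6]=5
(3, 7): arr[3]=13 > arr[7]=3
(4, 6): arr[4]=12 > arr[6]=5
(4, 7): arr[4]=12 > arr[7]=3
(5, 6): arr[5]=17 > arr[6]=5
(5, 7): arr[5]=17 > arr[7]=3
(6, 7): arr[6]=5 > arr[7]=3

Total inversions: 19

The array has 19 inversion(s): (0,6), (0,7), (1,3), (1,4), (1,6), (1,7), (2,3), (2,4), (2,5), (2,6), (2,7), (3,4), (3,6), (3,7), (4,6), (4,7), (5,6), (5,7), (6,7). Each pair (i,j) satisfies i < j and arr[i] > arr[j].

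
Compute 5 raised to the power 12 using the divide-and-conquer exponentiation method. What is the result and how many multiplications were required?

Computing 5^12 by squaring (build up from 5^1; each line after the first costs one multiplication):

5^1 = 5
5^2 = (5^1)^2 = 5^2 = 25
5^3 = 5 * 5^2 = 5 * 25 = 125
5^6 = (5^3)^2 = 125^2 = 15625
5^12 = (5^6)^2 = 15625^2 = 244140625

Result: 244140625
Multiplications needed: 4 (4 lines after 5^1)

5^12 = 244140625. Using exponentiation by squaring, this requires 4 multiplications. The key idea: if the exponent is even, square the half-power; if odd, multiply by the base once.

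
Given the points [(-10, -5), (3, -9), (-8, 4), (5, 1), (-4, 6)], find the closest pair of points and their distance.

Computing all pairwise distances among 5 points:

d((-10, -5), (3, -9)) = 13.6015
d((-10, -5), (-8, 4)) = 9.2195
d((-10, -5), (5, 1)) = 16.1555
d((-10, -5), (-4, 6)) = 12.53
d((3, -9), (-8, 4)) = 17.0294
d((3, -9), (5, 1)) = 10.198
d((3, -9), (-4, 6)) = 16.5529
d((-8, 4), (5, 1)) = 13.3417
d((-8, 4), (-4, 6)) = 4.4721 <-- minimum
d((5, 1), (-4, 6)) = 10.2956

Closest pair: (-8, 4) and (-4, 6) with distance 4.4721

The closest pair is (-8, 4) and (-4, 6) with Euclidean distance 4.4721. For 5 points, brute-force pairwise comparison is shown above. For large n, the divide-and-conquer algorithm (sort by x, recurse on halves, check the dividing strip) achieves O(n log n).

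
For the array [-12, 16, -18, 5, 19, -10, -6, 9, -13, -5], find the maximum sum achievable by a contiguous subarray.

Using Kadane's algorithm on [-12, 16, -18, 5, 19, -10, -6, 9, -13, -5]:

Scanning through the array:
Position 1 (value 16): max_ending_here = 16, max_so_far = 16
Position 2 (value -18): max_ending_here = -2, max_so_far = 16
Position 3 (value 5): max_ending_here = 5, max_so_far = 16
Position 4 (value 19): max_ending_here = 24, max_so_far = 24
Position 5 (value -10): max_ending_here = 14, max_so_far = 24
Position 6 (value -6): max_ending_here = 8, max_so_far = 24
Position 7 (value 9): max_ending_here = 17, max_so_far = 24
Position 8 (value -13): max_ending_here = 4, max_so_far = 24
Position 9 (value -5): max_ending_here = -1, max_so_far = 24

Maximum subarray: [5, 19]
Maximum sum: 24

The maximum subarray is [5, 19] with sum 24. This subarray runs from index 3 to index 4.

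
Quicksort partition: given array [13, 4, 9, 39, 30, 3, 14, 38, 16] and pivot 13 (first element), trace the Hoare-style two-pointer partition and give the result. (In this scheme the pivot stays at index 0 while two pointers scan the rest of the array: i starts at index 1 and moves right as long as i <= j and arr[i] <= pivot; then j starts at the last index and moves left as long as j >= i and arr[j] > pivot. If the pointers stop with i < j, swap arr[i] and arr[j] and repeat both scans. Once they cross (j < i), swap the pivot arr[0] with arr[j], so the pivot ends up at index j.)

Hoare-style two-pointer partition with pivot = 13:

Initial array: [13, 4, 9, 39, 30, 3, 14, 38, 16]

Pointers start at i = 1, j = 8.
i stops at index 3 (arr[3]=39 > 13), j stops at index 5 (arr[5]=3 <= 13): swap arr[3] and arr[5], array becomes [13, 4, 9, 3, 30, 39, 14, 38, 16]
i ends at 4, j ends at 3: the pointers have crossed (j < i), so scanning stops.

Swap pivot arr[0] with arr[3] to place pivot at position 3: [3, 4, 9, 13, 30, 39, 14, 38, 16]
Pivot position: 3

After partitioning with pivot 13, the array becomes [3, 4, 9, 13, 30, 39, 14, 38, 16]. The pivot is placed at index 3. All elements to the left of the pivot are <= 13, and all elements to the right are > 13.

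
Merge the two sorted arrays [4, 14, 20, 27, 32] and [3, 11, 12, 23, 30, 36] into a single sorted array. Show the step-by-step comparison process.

Merging process:

Compare 4 vs 3: take 3 from right. Merged: [3]
Compare 4 vs 11: take 4 from left. Merged: [3, 4]
Compare 14 vs 11: take 11 from right. Merged: [3, 4, 11]
Compare 14 vs 12: take 12 from right. Merged: [3, 4, 11, 12]
Compare 14 vs 23: take 14 from left. Merged: [3, 4, 11, 12, 14]
Compare 20 vs 23: take 20 from left. Merged: [3, 4, 11, 12, 14, 20]
Compare 27 vs 23: take 23 from right. Merged: [3, 4, 11, 12, 14, 20, 23]
Compare 27 vs 30: take 27 from left. Merged: [3, 4, 11, 12, 14, 20, 23, 27]
Compare 32 vs 30: take 30 from right. Merged: [3, 4, 11, 12, 14, 20, 23, 27, 30]
Compare 32 vs 36: take 32 from left. Merged: [3, 4, 11, 12, 14, 20, 23, 27, 30, 32]
Append remaining from right: [36]. Merged: [3, 4, 11, 12, 14, 20, 23, 27, 30, 32, 36]

Final merged array: [3, 4, 11, 12, 14, 20, 23, 27, 30, 32, 36]
Total comparisons: 10

The merged array is [3, 4, 11, 12, 14, 20, 23, 27, 30, 32, 36], requiring 10 comparisons. The merge step runs in O(n) time where n is the total number of elements.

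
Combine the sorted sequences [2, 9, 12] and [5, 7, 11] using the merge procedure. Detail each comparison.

Merging process:

Compare 2 vs 5: take 2 from left. Merged: [2]
Compare 9 vs 5: take 5 from right. Merged: [2, 5]
Compare 9 vs 7: take 7 from right. Merged: [2, 5, 7]
Compare 9 vs 11: take 9 from left. Merged: [2, 5, 7, 9]
Compare 12 vs 11: take 11 from right. Merged: [2, 5, 7, 9, 11]
Append remaining from left: [12]. Merged: [2, 5, 7, 9, 11, 12]

Final merged array: [2, 5, 7, 9, 11, 12]
Total comparisons: 5

The merged array is [2, 5, 7, 9, 11, 12], requiring 5 comparisons. The merge step runs in O(n) time where n is the total number of elements.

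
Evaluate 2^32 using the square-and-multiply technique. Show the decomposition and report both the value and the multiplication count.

Computing 2^32 by squaring (build up from 2^1; each line after the first costs one multiplication):

2^1 = 2
2^2 = (2^1)^2 = 2^2 = 4
2^4 = (2^2)^2 = 4^2 = 16
2^8 = (2^4)^2 = 16^2 = 256
2^16 = (2^8)^2 = 256^2 = 65536
2^32 = (2^16)^2 = 65536^2 = 4294967296

Result: 4294967296
Multiplications needed: 5 (5 lines after 2^1)

2^32 = 4294967296. Using exponentiation by squaring, this requires 5 multiplications. The key idea: if the exponent is even, square the half-power; if odd, multiply by the base once.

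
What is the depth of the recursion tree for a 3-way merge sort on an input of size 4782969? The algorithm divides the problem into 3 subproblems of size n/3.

For divide and conquer with division factor 3:

Problem sizes at each level:
Level 0: 4782969
Level 1: 1594323
Level 2: 531441
Level 3: 177147
Level 4: 59049
Level 5: 19683
Level 6: 6561
Level 7: 2187
Level 8: 729
Level 9: 243
Level 10: 81
Level 11: 27
Level 12: 9
Level 13: 3
Level 14: 1

The root is level 0 and the size-1 base case is level 14 (the tree spans levels 0 through 14, i.e. 15 levels counting the root), so the depth is the number of divisions: log_3(4782969) = 14

The recursion tree depth is log_3(4782969) = 14. At each level, the problem size is divided by 3, so it takes 14 divisions to reduce to a base case of size 1. The algorithm makes 3 recursive calls at each level.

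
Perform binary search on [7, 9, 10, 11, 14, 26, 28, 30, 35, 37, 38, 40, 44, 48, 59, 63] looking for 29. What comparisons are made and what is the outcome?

Binary search for 29 in [7, 9, 10, 11, 14, 26, 28, 30, 35, 37, 38, 40, 44, 48, 59, 63]:

lo=0, hi=15, mid=7, arr[mid]=30 -> 30 > 29, search left half
lo=0, hi=6, mid=3, arr[mid]=11 -> 11 < 29, search right half
lo=4, hi=6, mid=5, arr[mid]=26 -> 26 < 29, search right half
lo=6, hi=6, mid=6, arr[mid]=28 -> 28 < 29, search right half
lo=7 > hi=6, target 29 not found

Binary search determines that 29 is not in the array after 4 comparisons. The search space was exhausted without finding the target.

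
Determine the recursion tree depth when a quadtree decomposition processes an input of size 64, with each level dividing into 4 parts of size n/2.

For divide and conquer with division factor 2:

Problem sizes at each level:
Level 0: 64
Level 1: 32
Level 2: 16
Level 3: 8
Level 4: 4
Level 5: 2
Level 6: 1

The root is level 0 and the size-1 base case is level 6 (the tree spans levels 0 through 6, i.e. 7 levels counting the root), so the depth is the number of divisions: log_2(64) = 6

The recursion tree depth is log_2(64) = 6. At each level, the problem size is divided by 2, so it takes 6 divisions to reduce to a base case of size 1. The algorithm makes 4 recursive calls at each level.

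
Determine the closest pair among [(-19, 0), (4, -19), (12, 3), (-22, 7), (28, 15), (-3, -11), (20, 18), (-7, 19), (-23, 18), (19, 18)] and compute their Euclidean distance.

Computing all pairwise distances among 10 points:

d((-19, 0), (4, -19)) = 29.8329
d((-19, 0), (12, 3)) = 31.1448
d((-19, 0), (-22, 7)) = 7.6158
d((-19, 0), (28, 15)) = 49.3356
d((-19, 0), (-3, -11)) = 19.4165
d((-19, 0), (20, 18)) = 42.9535
d((-19, 0), (-7, 19)) = 22.4722
d((-19, 0), (-23, 18)) = 18.4391
d((-19, 0), (19, 18)) = 42.0476
d((4, -19), (12, 3)) = 23.4094
d((4, -19), (-22, 7)) = 36.7696
d((4, -19), (28, 15)) = 41.6173
d((4, -19), (-3, -11)) = 10.6301
d((4, -19), (20, 18)) = 40.3113
d((4, -19), (-7, 19)) = 39.5601
d((4, -19), (-23, 18)) = 45.8039
d((4, -19), (19, 18)) = 39.9249
d((12, 3), (-22, 7)) = 34.2345
d((12, 3), (28, 15)) = 20.0
d((12, 3), (-3, -11)) = 20.5183
d((12, 3), (20, 18)) = 17.0
d((12, 3), (-7, 19)) = 24.8395
d((12, 3), (-23, 18)) = 38.0789
d((12, 3), (19, 18)) = 16.5529
d((-22, 7), (28, 15)) = 50.636
d((-22, 7), (-3, -11)) = 26.1725
d((-22, 7), (20, 18)) = 43.4166
d((-22, 7), (-7, 19)) = 19.2094
d((-22, 7), (-23, 18)) = 11.0454
d((-22, 7), (19, 18)) = 42.45
d((28, 15), (-3, -11)) = 40.4599
d((28, 15), (20, 18)) = 8.544
d((28, 15), (-7, 19)) = 35.2278
d((28, 15), (-23, 18)) = 51.0882
d((28, 15), (19, 18)) = 9.4868
d((-3, -11), (20, 18)) = 37.0135
d((-3, -11), (-7, 19)) = 30.2655
d((-3, -11), (-23, 18)) = 35.2278
d((-3, -11), (19, 18)) = 36.4005
d((20, 18), (-7, 19)) = 27.0185
d((20, 18), (-23, 18)) = 43.0
d((20, 18), (19, 18)) = 1.0 <-- minimum
d((-7, 19), (-23, 18)) = 16.0312
d((-7, 19), (19, 18)) = 26.0192
d((-23, 18), (19, 18)) = 42.0

Closest pair: (20, 18) and (19, 18) with distance 1.0

The closest pair is (20, 18) and (19, 18) with Euclidean distance 1.0. For 10 points, brute-force pairwise comparison is shown above. For large n, the divide-and-conquer algorithm (sort by x, recurse on halves, check the dividing strip) achieves O(n log n).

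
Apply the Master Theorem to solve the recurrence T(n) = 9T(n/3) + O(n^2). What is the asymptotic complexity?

Master Theorem for T(n) = 9T(n/3) + O(n^2):

a = 9, b = 3, c = 2
log_b(a) = log_3(9) = 2.0000

Case 2: c = 2 = log_3(9) = 2.0000
T(n) = O(n^2 log n) = O(n^2 log n)

For T(n) = 9T(n/3) + O(n^2): log_3(9) = 2.0000. This is Case 2 of the Master Theorem (c = log_b(a), equal work at all levels), giving O(n^2 log n).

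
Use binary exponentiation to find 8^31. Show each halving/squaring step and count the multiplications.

Computing 8^31 by squaring (build up from 8^1; each line after the first costs one multiplication):

8^1 = 8
8^2 = (8^1)^2 = 8^2 = 64
8^3 = 8 * 8^2 = 8 * 64 = 512
8^6 = (8^3)^2 = 512^2 = 262144
8^7 = 8 * 8^6 = 8 * 262144 = 2097152
8^14 = (8^7)^2 = 2097152^2 = 4398046511104
8^15 = 8 * 8^14 = 8 * 4398046511104 = 35184372088832
8^30 = (8^15)^2 = 35184372088832^2 = 1237940039285380274899124224
8^31 = 8 * 8^30 = 8 * 1237940039285380274899124224 = 9903520314283042199192993792

Result: 9903520314283042199192993792
Multiplications needed: 8 (8 lines after 8^1)

8^31 = 9903520314283042199192993792. Using exponentiation by squaring, this requires 8 multiplications. The key idea: if the exponent is even, square the half-power; if odd, multiply by the base once.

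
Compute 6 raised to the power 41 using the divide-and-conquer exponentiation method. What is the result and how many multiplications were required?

Computing 6^41 by squaring (build up from 6^1; each line after the first costs one multiplication):

6^1 = 6
6^2 = (6^1)^2 = 6^2 = 36
6^4 = (6^2)^2 = 36^2 = 1296
6^5 = 6 * 6^4 = 6 * 1296 = 7776
6^10 = (6^5)^2 = 7776^2 = 60466176
6^20 = (6^10)^2 = 60466176^2 = 3656158440062976
6^40 = (6^20)^2 = 3656158440062976^2 = 13367494538843734067838845976576
6^41 = 6 * 6^40 = 6 * 13367494538843734067838845976576 = 80204967233062404407033075859456

Result: 80204967233062404407033075859456
Multiplications needed: 7 (7 lines after 6^1)

6^41 = 80204967233062404407033075859456. Using exponentiation by squaring, this requires 7 multiplications. The key idea: if the exponent is even, square the half-power; if odd, multiply by the base once.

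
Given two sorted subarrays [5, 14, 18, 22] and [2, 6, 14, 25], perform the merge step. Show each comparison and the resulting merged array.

Merging process:

Compare 5 vs 2: take 2 from right. Merged: [2]
Compare 5 vs 6: take 5 from left. Merged: [2, 5]
Compare 14 vs 6: take 6 from right. Merged: [2, 5, 6]
Compare 14 vs 14: take 14 from left. Merged: [2, 5, 6, 14]
Compare 18 vs 14: take 14 from right. Merged: [2, 5, 6, 14, 14]
Compare 18 vs 25: take 18 from left. Merged: [2, 5, 6, 14, 14, 18]
Compare 22 vs 25: take 22 from left. Merged: [2, 5, 6, 14, 14, 18, 22]
Append remaining from right: [25]. Merged: [2, 5, 6, 14, 14, 18, 22, 25]

Final merged array: [2, 5, 6, 14, 14, 18, 22, 25]
Total comparisons: 7

The merged array is [2, 5, 6, 14, 14, 18, 22, 25], requiring 7 comparisons. The merge step runs in O(n) time where n is the total number of elements.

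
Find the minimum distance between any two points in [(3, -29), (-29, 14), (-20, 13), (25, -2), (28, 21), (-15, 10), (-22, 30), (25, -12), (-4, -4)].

Computing all pairwise distances among 9 points:

d((3, -29), (-29, 14)) = 53.6004
d((3, -29), (-20, 13)) = 47.8853
d((3, -29), (25, -2)) = 34.8281
d((3, -29), (28, 21)) = 55.9017
d((3, -29), (-15, 10)) = 42.9535
d((3, -29), (-22, 30)) = 64.0781
d((3, -29), (25, -12)) = 27.8029
d((3, -29), (-4, -4)) = 25.9615
d((-29, 14), (-20, 13)) = 9.0554
d((-29, 14), (25, -2)) = 56.3205
d((-29, 14), (28, 21)) = 57.4282
d((-29, 14), (-15, 10)) = 14.5602
d((-29, 14), (-22, 30)) = 17.4642
d((-29, 14), (25, -12)) = 59.9333
d((-29, 14), (-4, -4)) = 30.8058
d((-20, 13), (25, -2)) = 47.4342
d((-20, 13), (28, 21)) = 48.6621
d((-20, 13), (-15, 10)) = 5.831 <-- minimum
d((-20, 13), (-22, 30)) = 17.1172
d((-20, 13), (25, -12)) = 51.4782
d((-20, 13), (-4, -4)) = 23.3452
d((25, -2), (28, 21)) = 23.1948
d((25, -2), (-15, 10)) = 41.7612
d((25, -2), (-22, 30)) = 56.8595
d((25, -2), (25, -12)) = 10.0
d((25, -2), (-4, -4)) = 29.0689
d((28, 21), (-15, 10)) = 44.3847
d((28, 21), (-22, 30)) = 50.8035
d((28, 21), (25, -12)) = 33.1361
d((28, 21), (-4, -4)) = 40.6079
d((-15, 10), (-22, 30)) = 21.1896
d((-15, 10), (25, -12)) = 45.6508
d((-15, 10), (-4, -4)) = 17.8045
d((-22, 30), (25, -12)) = 63.0317
d((-22, 30), (-4, -4)) = 38.4708
d((25, -12), (-4, -4)) = 30.0832

Closest pair: (-20, 13) and (-15, 10) with distance 5.831

The closest pair is (-20, 13) and (-15, 10) with Euclidean distance 5.831. For 9 points, brute-force pairwise comparison is shown above. For large n, the divide-and-conquer algorithm (sort by x, recurse on halves, check the dividing strip) achieves O(n log n).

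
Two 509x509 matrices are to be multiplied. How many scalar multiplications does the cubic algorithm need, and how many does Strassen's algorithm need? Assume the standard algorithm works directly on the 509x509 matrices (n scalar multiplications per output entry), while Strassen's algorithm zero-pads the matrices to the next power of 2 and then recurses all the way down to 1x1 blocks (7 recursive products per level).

Matrix multiplication for 509x509 matrices:

Strassen's algorithm requires power-of-2 dimensions. Pad 509x509 to 512x512 (next power of 2).

Standard algorithm: 509^3 = 131872229 multiplications
Strassen's algorithm: 7^(log2(512)) = 7^9 = 40353607 multiplications
Savings: 131872229 - 40353607 = 91518622 multiplications

Standard: 131872229 multiplications (509^3). Strassen: 40353607 multiplications (7^9, after padding to 512x512). Strassen reduces 8 recursive multiplications to 7 at each level.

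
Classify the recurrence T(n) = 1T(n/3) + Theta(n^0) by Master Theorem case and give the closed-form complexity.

Master Theorem for T(n) = 1T(n/3) + O(n^0):

a = 1, b = 3, c = 0
log_b(a) = log_3(1) = 0.0000

Case 2: c = 0 = log_3(1) = 0.0000
T(n) = O(n^0 log n) = O(log n)

For T(n) = 1T(n/3) + O(n^0): log_3(1) = 0.0000. This is Case 2 of the Master Theorem (c = log_b(a), equal work at all levels), giving O(log n).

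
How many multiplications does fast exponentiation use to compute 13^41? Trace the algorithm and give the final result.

Computing 13^41 by squaring (build up from 13^1; each line after the first costs one multiplication):

13^1 = 13
13^2 = (13^1)^2 = 13^2 = 169
13^4 = (13^2)^2 = 169^2 = 28561
13^5 = 13 * 13^4 = 13 * 28561 = 371293
13^10 = (13^5)^2 = 371293^2 = 137858491849
13^20 = (13^10)^2 = 137858491849^2 = 19004963774880799438801
13^40 = (13^20)^2 = 19004963774880799438801^2 = 361188648084531445929920877641340156544317601
13^41 = 13 * 13^40 = 13 * 361188648084531445929920877641340156544317601 = 4695452425098908797088971409337422035076128813

Result: 4695452425098908797088971409337422035076128813
Multiplications needed: 7 (7 lines after 13^1)

13^41 = 4695452425098908797088971409337422035076128813. Using exponentiation by squaring, this requires 7 multiplications. The key idea: if the exponent is even, square the half-power; if odd, multiply by the base once.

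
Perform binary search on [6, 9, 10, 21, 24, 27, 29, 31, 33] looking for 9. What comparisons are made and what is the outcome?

Binary search for 9 in [6, 9, 10, 21, 24, 27, 29, 31, 33]:

lo=0, hi=8, mid=4, arr[mid]=24 -> 24 > 9, search left half
lo=0, hi=3, mid=1, arr[mid]=9 -> Found target at index 1!

Binary search finds 9 at index 1 after 2 comparisons. The search repeatedly halves the search space by comparing with the middle element.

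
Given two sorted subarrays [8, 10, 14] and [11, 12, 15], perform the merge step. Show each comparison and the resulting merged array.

Merging process:

Compare 8 vs 11: take 8 from left. Merged: [8]
Compare 10 vs 11: take 10 from left. Merged: [8, 10]
Compare 14 vs 11: take 11 from right. Merged: [8, 10, 11]
Compare 14 vs 12: take 12 from right. Merged: [8, 10, 11, 12]
Compare 14 vs 15: take 14 from left. Merged: [8, 10, 11, 12, 14]
Append remaining from right: [15]. Merged: [8, 10, 11, 12, 14, 15]

Final merged array: [8, 10, 11, 12, 14, 15]
Total comparisons: 5

The merged array is [8, 10, 11, 12, 14, 15], requiring 5 comparisons. The merge step runs in O(n) time where n is the total number of elements.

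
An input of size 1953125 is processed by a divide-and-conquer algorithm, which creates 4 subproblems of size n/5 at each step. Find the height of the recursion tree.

For divide and conquer with division factor 5:

Problem sizes at each level:
Level 0: 1953125
Level 1: 390625
Level 2: 78125
Level 3: 15625
Level 4: 3125
Level 5: 625
Level 6: 125
Level 7: 25
Level 8: 5
Level 9: 1

The root is level 0 and the size-1 base case is level 9 (the tree spans levels 0 through 9, i.e. 10 levels counting the root), so the depth is the number of divisions: log_5(1953125) = 9

The recursion tree depth is log_5(1953125) = 9. At each level, the problem size is divided by 5, so it takes 9 divisions to reduce to a base case of size 1. The algorithm makes 4 recursive calls at each level.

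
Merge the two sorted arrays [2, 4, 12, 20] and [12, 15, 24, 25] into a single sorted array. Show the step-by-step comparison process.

Merging process:

Compare 2 vs 12: take 2 from left. Merged: [2]
Compare 4 vs 12: take 4 from left. Merged: [2, 4]
Compare 12 vs 12: take 12 from left. Merged: [2, 4, 12]
Compare 20 vs 12: take 12 from right. Merged: [2, 4, 12, 12]
Compare 20 vs 15: take 15 from right. Merged: [2, 4, 12, 12, 15]
Compare 20 vs 24: take 20 from left. Merged: [2, 4, 12, 12, 15, 20]
Append remaining from right: [24, 25]. Merged: [2, 4, 12, 12, 15, 20, 24, 25]

Final merged array: [2, 4, 12, 12, 15, 20, 24, 25]
Total comparisons: 6

The merged array is [2, 4, 12, 12, 15, 20, 24, 25], requiring 6 comparisons. The merge step runs in O(n) time where n is the total number of elements.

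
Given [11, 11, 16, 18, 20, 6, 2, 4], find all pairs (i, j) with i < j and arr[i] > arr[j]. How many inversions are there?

Finding inversions in [11, 11, 16, 18, 20, 6, 2, 4]:

(0, 5): arr[0]=11 > arr[5]=6
(0, 6): arr[0]=11 > arr[6]=2
(0, 7): arr[0]=11 > arr[7]=4
(1, 5): arr[1]=11 > arr[5]=6
(1, 6): arr[1]=11 > arr[6]=2
(1, 7): arr[1]=11 > arr[7]=4
(2, 5): arr[2]=16 > arr[5]=6
(2, 6): arr[2]=16 > arr[6]=2
(2, 7): arr[2]=16 > arr[7]=4
(3, 5): arr[3]=18 > arr[5]=6
(3, 6): arr[3]=18 > arr[6]=2
(3, 7): arr[3]=18 > arr[7]=4
(4, 5): arr[4]=20 > arr[5]=6
(4, 6): arr[4]=20 > arr[6]=2
(4, 7): arr[4]=20 > arr[7]=4
(5, 6): arr[5]=6 > arr[6]=2
(5, 7): arr[5]=6 > arr[7]=4

Total inversions: 17

The array has 17 inversion(s): (0,5), (0,6), (0,7), (1,5), (1,6), (1,7), (2,5), (2,6), (2,7), (3,5), (3,6), (3,7), (4,5), (4,6), (4,7), (5,6), (5,7). Each pair (i,j) satisfies i < j and arr[i] > arr[j].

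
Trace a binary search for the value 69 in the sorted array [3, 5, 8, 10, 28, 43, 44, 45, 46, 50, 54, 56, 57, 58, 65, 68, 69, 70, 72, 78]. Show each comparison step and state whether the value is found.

Binary search for 69 in [3, 5, 8, 10, 28, 43, 44, 45, 46, 50, 54, 56, 57, 58, 65, 68, 69, 70, 72, 78]:

lo=0, hi=19, mid=9, arr[mid]=50 -> 50 < 69, search right half
lo=10, hi=19, mid=14, arr[mid]=65 -> 65 < 69, search right half
lo=15, hi=19, mid=17, arr[mid]=70 -> 70 > 69, search left half
lo=15, hi=16, mid=15, arr[mid]=68 -> 68 < 69, search right half
lo=16, hi=16, mid=16, arr[mid]=69 -> Found target at index 16!

Binary search finds 69 at index 16 after 5 comparisons. The search repeatedly halves the search space by comparing with the middle element.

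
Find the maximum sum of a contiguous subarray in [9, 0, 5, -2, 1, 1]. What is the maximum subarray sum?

Using Kadane's algorithm on [9, 0, 5, -2, 1, 1]:

Scanning through the array:
Position 1 (value 0): max_ending_here = 9, max_so_far = 9
Position 2 (value 5): max_ending_here = 14, max_so_far = 14
Position 3 (value -2): max_ending_here = 12, max_so_far = 14
Position 4 (value 1): max_ending_here = 13, max_so_far = 14
Position 5 (value 1): max_ending_here = 14, max_so_far = 14

Maximum subarray: [9, 0, 5]
Maximum sum: 14

The maximum subarray is [9, 0, 5] with sum 14. This subarray runs from index 0 to index 2.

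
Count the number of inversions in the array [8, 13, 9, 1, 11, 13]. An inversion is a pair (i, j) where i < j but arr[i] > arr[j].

Finding inversions in [8, 13, 9, 1, 11, 13]:

(0, 3): arr[0]=8 > arr[3]=1
(1, 2): arr[1]=13 > arr[2]=9
(1, 3): arr[1]=13 > arr[3]=1
(1, 4): arr[1]=13 > arr[4]=11
(2, 3): arr[2]=9 > arr[3]=1

Total inversions: 5

The array has 5 inversion(s): (0,3), (1,2), (1,3), (1,4), (2,3). Each pair (i,j) satisfies i < j and arr[i] > arr[j].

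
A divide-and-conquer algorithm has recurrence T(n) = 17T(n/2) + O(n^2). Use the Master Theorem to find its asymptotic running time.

Master Theorem for T(n) = 17T(n/2) + O(n^2):

a = 17, b = 2, c = 2
log_b(a) = log_2(17) = 4.0875

Case 1: c = 2 < log_2(17) = 4.0875
T(n) = O(n^(log_2 17))

For T(n) = 17T(n/2) + O(n^2): log_2(17) = 4.0875. This is Case 1 of the Master Theorem (c < log_b(a), work dominated by leaves), giving O(n^(log_2 17)).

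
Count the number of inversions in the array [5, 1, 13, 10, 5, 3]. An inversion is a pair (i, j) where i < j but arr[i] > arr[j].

Finding inversions in [5, 1, 13, 10, 5, 3]:

(0, 1): arr[0]=5 > arr[1]=1
(0, 5): arr[0]=5 > arr[5]=3
(2, 3): arr[2]=13 > arr[3]=10
(2, 4): arr[2]=13 > arr[4]=5
(2, 5): arr[2]=13 > arr[5]=3
(3, 4): arr[3]=10 > arr[4]=5
(3, 5): arr[3]=10 > arr[5]=3
(4, 5): arr[4]=5 > arr[5]=3

Total inversions: 8

The array has 8 inversion(s): (0,1), (0,5), (2,3), (2,4), (2,5), (3,4), (3,5), (4,5). Each pair (i,j) satisfies i < j and arr[i] > arr[j].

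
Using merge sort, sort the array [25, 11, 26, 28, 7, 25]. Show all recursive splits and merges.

Merge sort trace:

Split: [25, 11, 26, 28, 7, 25] -> [25, 11, 26] and [28, 7, 25]
  Split: [25, 11, 26] -> [25] and [11, 26]
    Split: [11, 26] -> [11] and [26]
    Merge: [11] + [26] -> [11, 26]
  Merge: [25] + [11, 26] -> [11, 25, 26]
  Split: [28, 7, 25] -> [28] and [7, 25]
    Split: [7, 25] -> [7] and [25]
    Merge: [7] + [25] -> [7, 25]
  Merge: [28] + [7, 25] -> [7, 25, 28]
Merge: [11, 25, 26] + [7, 25, 28] -> [7, 11, 25, 25, 26, 28]

Final sorted array: [7, 11, 25, 25, 26, 28]

The merge sort proceeds by recursively splitting the array and merging sorted halves.
After all merges, the sorted array is [7, 11, 25, 25, 26, 28].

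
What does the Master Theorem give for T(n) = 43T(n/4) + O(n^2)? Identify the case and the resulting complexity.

Master Theorem for T(n) = 43T(n/4) + O(n^2):

a = 43, b = 4, c = 2
log_b(a) = log_4(43) = 2.7131

Case 1: c = 2 < log_4(43) = 2.7131
T(n) = O(n^(log_4 43))

For T(n) = 43T(n/4) + O(n^2): log_4(43) = 2.7131. This is Case 1 of the Master Theorem (c < log_b(a), work dominated by leaves), giving O(n^(log_4 43)).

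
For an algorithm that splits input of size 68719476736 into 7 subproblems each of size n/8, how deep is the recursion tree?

For divide and conquer with division factor 8:

Problem sizes at each level:
Level 0: 68719476736
Level 1: 8589934592
Level 2: 1073741824
Level 3: 134217728
Level 4: 16777216
Level 5: 2097152
Level 6: 262144
Level 7: 32768
Level 8: 4096
Level 9: 512
Level 10: 64
Level 11: 8
Level 12: 1

The root is level 0 and the size-1 base case is level 12 (the tree spans levels 0 through 12, i.e. 13 levels counting the root), so the depth is the number of divisions: log_8(68719476736) = 12

The recursion tree depth is log_8(68719476736) = 12. At each level, the problem size is divided by 8, so it takes 12 divisions to reduce to a base case of size 1. The algorithm makes 7 recursive calls at each level.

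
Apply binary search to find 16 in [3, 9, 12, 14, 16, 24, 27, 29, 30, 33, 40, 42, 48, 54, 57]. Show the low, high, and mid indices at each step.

Binary search for 16 in [3, 9, 12, 14, 16, 24, 27, 29, 30, 33, 40, 42, 48, 54, 57]:

lo=0, hi=14, mid=7, arr[mid]=29 -> 29 > 16, search left half
lo=0, hi=6, mid=3, arr[mid]=14 -> 14 < 16, search right half
lo=4, hi=6, mid=5, arr[mid]=24 -> 24 > 16, search left half
lo=4, hi=4, mid=4, arr[mid]=16 -> Found target at index 4!

Binary search finds 16 at index 4 after 4 comparisons. The search repeatedly halves the search space by comparing with the middle element.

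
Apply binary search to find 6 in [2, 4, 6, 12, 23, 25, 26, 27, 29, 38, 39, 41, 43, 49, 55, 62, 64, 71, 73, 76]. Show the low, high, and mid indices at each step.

Binary search for 6 in [2, 4, 6, 12, 23, 25, 26, 27, 29, 38, 39, 41, 43, 49, 55, 62, 64, 71, 73, 76]:

lo=0, hi=19, mid=9, arr[mid]=38 -> 38 > 6, search left half
lo=0, hi=8, mid=4, arr[mid]=23 -> 23 > 6, search left half
lo=0, hi=3, mid=1, arr[mid]=4 -> 4 < 6, search right half
lo=2, hi=3, mid=2, arr[mid]=6 -> Found target at index 2!

Binary search finds 6 at index 2 after 4 comparisons. The search repeatedly halves the search space by comparing with the middle element.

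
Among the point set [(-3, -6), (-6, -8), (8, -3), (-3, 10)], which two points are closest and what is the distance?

Computing all pairwise distances among 4 points:

d((-3, -6), (-6, -8)) = 3.6056 <-- minimum
d((-3, -6), (8, -3)) = 11.4018
d((-3, -6), (-3, 10)) = 16.0
d((-6, -8), (8, -3)) = 14.8661
d((-6, -8), (-3, 10)) = 18.2483
d((8, -3), (-3, 10)) = 17.0294

Closest pair: (-3, -6) and (-6, -8) with distance 3.6056

The closest pair is (-3, -6) and (-6, -8) with Euclidean distance 3.6056. For 4 points, brute-force pairwise comparison is shown above. For large n, the divide-and-conquer algorithm (sort by x, recurse on halves, check the dividing strip) achieves O(n log n).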